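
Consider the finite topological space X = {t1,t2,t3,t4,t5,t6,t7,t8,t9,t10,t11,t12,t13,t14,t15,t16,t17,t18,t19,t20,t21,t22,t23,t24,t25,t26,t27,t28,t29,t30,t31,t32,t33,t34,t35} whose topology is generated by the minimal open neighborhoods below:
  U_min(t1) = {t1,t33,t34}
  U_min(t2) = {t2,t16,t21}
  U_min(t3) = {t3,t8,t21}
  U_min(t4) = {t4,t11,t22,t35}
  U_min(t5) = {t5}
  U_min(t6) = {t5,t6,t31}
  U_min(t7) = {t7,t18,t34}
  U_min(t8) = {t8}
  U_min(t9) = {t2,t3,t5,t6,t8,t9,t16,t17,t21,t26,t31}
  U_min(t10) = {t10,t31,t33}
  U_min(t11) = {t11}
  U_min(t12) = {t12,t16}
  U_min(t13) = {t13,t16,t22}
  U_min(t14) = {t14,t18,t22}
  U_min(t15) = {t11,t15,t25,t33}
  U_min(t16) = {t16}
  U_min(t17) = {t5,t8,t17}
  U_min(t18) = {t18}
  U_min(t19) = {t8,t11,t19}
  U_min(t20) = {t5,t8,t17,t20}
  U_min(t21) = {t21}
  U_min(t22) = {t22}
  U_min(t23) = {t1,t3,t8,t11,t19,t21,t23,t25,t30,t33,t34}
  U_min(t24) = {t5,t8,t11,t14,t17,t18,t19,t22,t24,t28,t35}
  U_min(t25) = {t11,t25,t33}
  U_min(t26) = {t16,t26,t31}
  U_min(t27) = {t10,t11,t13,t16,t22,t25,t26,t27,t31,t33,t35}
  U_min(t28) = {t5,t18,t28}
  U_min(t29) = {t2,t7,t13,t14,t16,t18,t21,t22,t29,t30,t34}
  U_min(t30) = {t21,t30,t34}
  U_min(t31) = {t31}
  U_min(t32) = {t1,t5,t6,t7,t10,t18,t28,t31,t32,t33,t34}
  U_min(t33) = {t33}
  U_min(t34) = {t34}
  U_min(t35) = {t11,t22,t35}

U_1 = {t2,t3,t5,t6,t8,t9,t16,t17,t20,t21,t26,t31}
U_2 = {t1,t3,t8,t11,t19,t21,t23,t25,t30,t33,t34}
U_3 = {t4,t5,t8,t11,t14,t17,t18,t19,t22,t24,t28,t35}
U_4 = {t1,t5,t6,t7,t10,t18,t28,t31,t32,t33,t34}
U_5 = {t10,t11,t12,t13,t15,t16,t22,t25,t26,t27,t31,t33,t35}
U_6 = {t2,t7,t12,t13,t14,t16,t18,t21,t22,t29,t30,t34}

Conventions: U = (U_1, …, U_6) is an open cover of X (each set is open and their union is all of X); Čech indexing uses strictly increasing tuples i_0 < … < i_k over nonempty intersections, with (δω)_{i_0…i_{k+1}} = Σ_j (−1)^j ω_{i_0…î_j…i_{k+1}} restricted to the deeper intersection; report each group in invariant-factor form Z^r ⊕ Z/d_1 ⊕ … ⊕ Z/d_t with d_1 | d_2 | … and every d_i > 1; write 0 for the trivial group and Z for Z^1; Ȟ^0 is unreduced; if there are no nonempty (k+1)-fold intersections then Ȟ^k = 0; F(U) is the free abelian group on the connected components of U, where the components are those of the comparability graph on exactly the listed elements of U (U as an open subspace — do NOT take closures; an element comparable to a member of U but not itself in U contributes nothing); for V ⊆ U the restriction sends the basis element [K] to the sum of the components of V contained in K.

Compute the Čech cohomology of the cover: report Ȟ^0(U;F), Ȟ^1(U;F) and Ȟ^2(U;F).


nerve simplices:
  U12={t3,t8,t21} U13={t5,t8,t17} U14={t5,t6,t31} U15={t16,t26,t31} U16={t2,t16,t21} U23={t8,t11,t19} U24={t1,t33,t34} U25={t11,t25,t33} U26={t21,t30,t34} U34={t5,t18,t28} U35={t11,t22,t35} U36={t14,t18,t22} U45={t10,t31,t33} U46={t7,t18,t34} U56={t12,t13,t16,t22}
  U123={t8} U126={t21} U134={t5} U145={t31} U156={t16} U235={t11} U245={t33} U246={t34} U346={t18} U356={t22}
components per intersection:
  U1: {t2,t3,t5,t6,t8,t9,t16,t17,t20,t21,t26,t31}
  U2: {t1,t3,t8,t11,t19,t21,t23,t25,t30,t33,t34}
  U3: {t4,t5,t8,t11,t14,t17,t18,t19,t22,t24,t28,t35}
  U4: {t1,t5,t6,t7,t10,t18,t28,t31,t32,t33,t34}
  U5: {t10,t11,t12,t13,t15,t16,t22,t25,t26,t27,t31,t33,t35}
  U6: {t2,t7,t12,t13,t14,t16,t18,t21,t22,t29,t30,t34}
  U12: {t3,t8,t21}
  U13: {t5,t8,t17}
  U14: {t5,t6,t31}
  U15: {t16,t26,t31}
  U16: {t2,t16,t21}
  U23: {t8,t11,t19}
  U24: {t1,t33,t34}
  U25: {t11,t25,t33}
  U26: {t21,t30,t34}
  U34: {t5,t18,t28}
  U35: {t11,t22,t35}
  U36: {t14,t18,t22}
  U45: {t10,t31,t33}
  U46: {t7,t18,t34}
  U56: {t12,t13,t16,t22}
  U123: {t8}
  U126: {t21}
  U134: {t5}
  U145: {t31}
  U156: {t16}
  U235: {t11}
  U245: {t33}
  U246: {t34}
  U346: {t18}
  U356: {t22}
C dims 6,15,10; δ0: rk 5, SNF 1^5; δ1: rk 10, SNF 1^9·2
degree 0: 6−5−0 = 1 → Ȟ^0 ≅ Z
degree 1: 15−10−5 = 0 → Ȟ^1 ≅ 0
degree 2: 10−0−10 = 0 plus torsion [2] → Ȟ^2 ≅ Z/2

Ȟ^0(U;F) ≅ Z, Ȟ^1(U;F) ≅ 0 and Ȟ^2(U;F) ≅ Z/2


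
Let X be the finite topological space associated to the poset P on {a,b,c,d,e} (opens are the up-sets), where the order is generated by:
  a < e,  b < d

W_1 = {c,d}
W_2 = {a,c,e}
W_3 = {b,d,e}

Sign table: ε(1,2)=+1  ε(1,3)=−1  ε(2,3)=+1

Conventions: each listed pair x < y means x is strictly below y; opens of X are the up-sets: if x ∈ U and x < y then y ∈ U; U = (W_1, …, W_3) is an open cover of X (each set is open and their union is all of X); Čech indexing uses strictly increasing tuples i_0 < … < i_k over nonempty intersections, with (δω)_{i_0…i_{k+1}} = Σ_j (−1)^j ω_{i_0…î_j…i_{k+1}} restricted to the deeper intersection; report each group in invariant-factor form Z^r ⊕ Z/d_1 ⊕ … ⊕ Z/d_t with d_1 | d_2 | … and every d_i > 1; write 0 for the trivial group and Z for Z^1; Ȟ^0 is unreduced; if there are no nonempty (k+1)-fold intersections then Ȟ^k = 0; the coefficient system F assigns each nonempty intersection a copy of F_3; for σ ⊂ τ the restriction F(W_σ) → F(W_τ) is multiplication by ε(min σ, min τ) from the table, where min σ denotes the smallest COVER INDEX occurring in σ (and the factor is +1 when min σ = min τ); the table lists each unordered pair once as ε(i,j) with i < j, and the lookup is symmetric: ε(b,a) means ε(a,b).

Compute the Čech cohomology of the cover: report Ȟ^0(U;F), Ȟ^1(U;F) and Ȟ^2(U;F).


Ȟ^0(U;F) ≅ 0,  Ȟ^1(U;F) ≅ 0,  Ȟ^2(U;F) ≅ 0

nonempty intersections:
  W12={c} W13={d} W23={e}
C dims 3,3; δ0: rk_F3 3
Ȟ^0: (3−3)−0=0 ⇒ 0
Ȟ^1: (3−0)−3=0 ⇒ 0
Ȟ^2: (0−0)−0=0 ⇒ 0


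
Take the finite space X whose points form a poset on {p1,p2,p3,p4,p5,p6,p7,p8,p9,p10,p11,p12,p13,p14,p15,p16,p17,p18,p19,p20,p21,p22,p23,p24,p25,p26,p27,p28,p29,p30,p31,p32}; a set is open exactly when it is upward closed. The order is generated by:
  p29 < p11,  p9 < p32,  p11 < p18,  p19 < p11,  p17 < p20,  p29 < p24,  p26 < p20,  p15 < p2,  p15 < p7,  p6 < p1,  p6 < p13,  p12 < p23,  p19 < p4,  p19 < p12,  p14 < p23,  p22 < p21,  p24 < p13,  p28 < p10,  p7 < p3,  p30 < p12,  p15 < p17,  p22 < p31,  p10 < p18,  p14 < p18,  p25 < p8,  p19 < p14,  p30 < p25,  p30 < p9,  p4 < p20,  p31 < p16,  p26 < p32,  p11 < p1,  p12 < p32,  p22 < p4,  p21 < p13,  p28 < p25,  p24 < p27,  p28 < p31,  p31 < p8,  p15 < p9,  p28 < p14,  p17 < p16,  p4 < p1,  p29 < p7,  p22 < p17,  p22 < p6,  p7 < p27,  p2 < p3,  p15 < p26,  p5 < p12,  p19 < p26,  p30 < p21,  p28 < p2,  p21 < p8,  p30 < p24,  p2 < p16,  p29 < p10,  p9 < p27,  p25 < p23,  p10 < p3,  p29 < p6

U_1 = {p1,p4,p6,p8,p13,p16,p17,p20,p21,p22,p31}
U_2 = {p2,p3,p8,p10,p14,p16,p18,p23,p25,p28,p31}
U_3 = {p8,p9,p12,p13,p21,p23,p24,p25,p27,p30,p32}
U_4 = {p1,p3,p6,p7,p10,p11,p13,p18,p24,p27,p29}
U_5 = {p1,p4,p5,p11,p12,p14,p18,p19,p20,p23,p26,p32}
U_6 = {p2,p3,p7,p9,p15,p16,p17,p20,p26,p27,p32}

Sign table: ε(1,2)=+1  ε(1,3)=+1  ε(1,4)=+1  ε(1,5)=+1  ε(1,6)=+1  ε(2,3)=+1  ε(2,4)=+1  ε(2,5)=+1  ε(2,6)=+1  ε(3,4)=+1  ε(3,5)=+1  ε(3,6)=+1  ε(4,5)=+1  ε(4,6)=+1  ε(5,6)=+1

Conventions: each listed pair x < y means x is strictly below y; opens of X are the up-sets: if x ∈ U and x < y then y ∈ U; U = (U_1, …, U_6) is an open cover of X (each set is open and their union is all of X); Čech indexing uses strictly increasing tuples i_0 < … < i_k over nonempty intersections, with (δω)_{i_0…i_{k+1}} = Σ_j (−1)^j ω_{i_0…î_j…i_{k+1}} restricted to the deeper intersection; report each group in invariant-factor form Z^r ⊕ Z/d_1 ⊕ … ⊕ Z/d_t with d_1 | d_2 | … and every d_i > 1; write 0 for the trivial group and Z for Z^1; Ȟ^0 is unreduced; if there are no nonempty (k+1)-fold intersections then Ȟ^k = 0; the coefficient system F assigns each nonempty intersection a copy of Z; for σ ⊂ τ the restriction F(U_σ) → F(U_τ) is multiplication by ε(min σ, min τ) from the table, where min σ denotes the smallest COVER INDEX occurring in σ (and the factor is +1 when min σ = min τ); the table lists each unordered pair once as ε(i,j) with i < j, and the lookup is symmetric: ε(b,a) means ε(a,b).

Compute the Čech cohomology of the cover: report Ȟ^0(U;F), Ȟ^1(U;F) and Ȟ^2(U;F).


Ȟ^0 = Z,  Ȟ^1 = 0,  Ȟ^2 = Z/2

nonempty overlaps:
  U12={p8,p16,p31} U13={p8,p13,p21} U14={p1,p6,p13} U15={p1,p4,p20} U16={p16,p17,p20} U23={p8,p23,p25} U24={p3,p10,p18} U25={p14,p18,p23} U26={p2,p3,p16} U34={p13,p24,p27} U35={p12,p23,p32} U36={p9,p27,p32} U45={p1,p11,p18} U46={p3,p7,p27} U56={p20,p26,p32}
  U123={p8} U126={p16} U134={p13} U145={p1} U156={p20} U235={p23} U245={p18} U246={p3} U346={p27} U356={p32}
C dims 6,15,10; δ0: rk 5, SNF 1^5; δ1: rk 10, SNF 1^9·2
degree 0: 6−5−0 = 1 → Ȟ^0 ≅ Z
degree 1: 15−10−5 = 0 → Ȟ^1 ≅ 0
degree 2: 10−0−10 = 0 plus torsion [2] → Ȟ^2 ≅ Z/2


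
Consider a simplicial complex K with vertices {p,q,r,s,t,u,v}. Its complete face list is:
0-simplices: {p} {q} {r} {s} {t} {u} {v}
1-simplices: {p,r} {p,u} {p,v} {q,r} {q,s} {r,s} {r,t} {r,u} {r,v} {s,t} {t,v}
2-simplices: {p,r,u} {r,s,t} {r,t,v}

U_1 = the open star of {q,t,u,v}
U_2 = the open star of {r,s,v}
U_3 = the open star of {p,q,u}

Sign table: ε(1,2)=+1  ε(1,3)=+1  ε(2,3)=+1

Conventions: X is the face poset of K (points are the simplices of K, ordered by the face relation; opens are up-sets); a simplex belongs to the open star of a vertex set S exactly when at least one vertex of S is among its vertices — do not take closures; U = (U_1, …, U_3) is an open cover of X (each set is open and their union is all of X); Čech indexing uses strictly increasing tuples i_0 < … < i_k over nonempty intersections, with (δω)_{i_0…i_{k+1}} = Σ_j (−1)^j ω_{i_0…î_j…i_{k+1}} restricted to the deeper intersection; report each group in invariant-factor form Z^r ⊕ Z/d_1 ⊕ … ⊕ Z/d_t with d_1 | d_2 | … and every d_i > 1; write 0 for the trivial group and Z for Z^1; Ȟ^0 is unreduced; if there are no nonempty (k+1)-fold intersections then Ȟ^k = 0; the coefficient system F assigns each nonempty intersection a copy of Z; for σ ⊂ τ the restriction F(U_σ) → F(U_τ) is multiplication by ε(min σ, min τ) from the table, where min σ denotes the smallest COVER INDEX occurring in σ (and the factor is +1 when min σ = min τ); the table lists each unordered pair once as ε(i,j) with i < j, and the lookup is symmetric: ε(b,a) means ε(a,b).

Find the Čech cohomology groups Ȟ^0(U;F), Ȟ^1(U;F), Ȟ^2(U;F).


cover nerve:
  U1={{q},{t},{u},{v},{p,u},{p,v},{q,r},{q,s},{r,t},{r,u},{r,v},{s,t},{t,v},{p,r,u},{r,s,t},{r,t,v}} U2={{r},{s},{v},{p,r},{p,v},{q,r},{q,s},{r,s},{r,t},{r,u},{r,v},{s,t},{t,v},{p,r,u},{r,s,t},{r,t,v}} U3={{p},{q},{u},{p,r},{p,u},{p,v},{q,r},{q,s},{r,u},{p,r,u}}
  U12={{v},{p,v},{q,r},{q,s},{r,t},{r,u},{r,v},{s,t},{t,v},{p,r,u},{r,s,t},{r,t,v}} U13={{q},{u},{p,u},{p,v},{q,r},{q,s},{r,u},{p,r,u}} U23={{p,r},{p,v},{q,r},{q,s},{r,u},{p,r,u}}
  U123={{p,v},{q,r},{q,s},{r,u},{p,r,u}}
C dims 3,3,1; δ0: rk 2, SNF 1^2; δ1: rk 1, SNF 1^1
Ȟ^0: (3−2)−0=1 ⇒ Z
Ȟ^1: (3−1)−2=0 ⇒ 0
Ȟ^2: (1−0)−1=0 ⇒ 0

Ȟ^0 = Z; Ȟ^1 = 0; Ȟ^2 = 0


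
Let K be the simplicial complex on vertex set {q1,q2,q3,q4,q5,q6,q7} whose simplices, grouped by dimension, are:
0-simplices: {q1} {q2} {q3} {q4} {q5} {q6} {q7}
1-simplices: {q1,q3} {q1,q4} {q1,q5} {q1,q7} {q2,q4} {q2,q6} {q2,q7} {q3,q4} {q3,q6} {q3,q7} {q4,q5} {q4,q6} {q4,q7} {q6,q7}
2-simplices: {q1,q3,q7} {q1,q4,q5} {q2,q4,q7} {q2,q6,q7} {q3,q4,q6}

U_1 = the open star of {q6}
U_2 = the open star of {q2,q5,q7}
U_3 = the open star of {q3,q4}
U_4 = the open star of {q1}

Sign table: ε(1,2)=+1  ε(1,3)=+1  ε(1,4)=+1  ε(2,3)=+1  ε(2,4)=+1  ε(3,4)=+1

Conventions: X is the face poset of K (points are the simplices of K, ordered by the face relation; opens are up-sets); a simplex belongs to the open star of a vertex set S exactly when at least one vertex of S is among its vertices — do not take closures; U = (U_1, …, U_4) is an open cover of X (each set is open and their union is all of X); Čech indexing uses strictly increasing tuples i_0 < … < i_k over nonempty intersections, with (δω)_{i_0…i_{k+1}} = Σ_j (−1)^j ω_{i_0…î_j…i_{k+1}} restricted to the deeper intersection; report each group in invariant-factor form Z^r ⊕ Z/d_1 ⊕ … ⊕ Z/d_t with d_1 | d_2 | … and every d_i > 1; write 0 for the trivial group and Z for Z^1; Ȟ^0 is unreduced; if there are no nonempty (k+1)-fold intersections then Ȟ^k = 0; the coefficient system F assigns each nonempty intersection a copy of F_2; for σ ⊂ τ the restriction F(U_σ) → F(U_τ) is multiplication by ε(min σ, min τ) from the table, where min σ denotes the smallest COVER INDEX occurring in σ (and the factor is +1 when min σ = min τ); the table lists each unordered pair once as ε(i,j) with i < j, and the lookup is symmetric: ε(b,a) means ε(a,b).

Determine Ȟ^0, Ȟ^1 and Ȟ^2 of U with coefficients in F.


intersection data:
  U1={{q6},{q2,q6},{q3,q6},{q4,q6},{q6,q7},{q2,q6,q7},{q3,q4,q6}} U2={{q2},{q5},{q7},{q1,q5},{q1,q7},{q2,q4},{q2,q6},{q2,q7},{q3,q7},{q4,q5},{q4,q7},{q6,q7},{q1,q3,q7},{q1,q4,q5},{q2,q4,q7},{q2,q6,q7}} U3={{q3},{q4},{q1,q3},{q1,q4},{q2,q4},{q3,q4},{q3,q6},{q3,q7},{q4,q5},{q4,q6},{q4,q7},{q1,q3,q7},{q1,q4,q5},{q2,q4,q7},{q3,q4,q6}} U4={{q1},{q1,q3},{q1,q4},{q1,q5},{q1,q7},{q1,q3,q7},{q1,q4,q5}}
  U12={{q2,q6},{q6,q7},{q2,q6,q7}} U13={{q3,q6},{q4,q6},{q3,q4,q6}} U23={{q2,q4},{q3,q7},{q4,q5},{q4,q7},{q1,q3,q7},{q1,q4,q5},{q2,q4,q7}} U24={{q1,q5},{q1,q7},{q1,q3,q7},{q1,q4,q5}} U34={{q1,q3},{q1,q4},{q1,q3,q7},{q1,q4,q5}}
  U234={{q1,q3,q7},{q1,q4,q5}}
C dims 4,5,1; δ0: rk_F2 3; δ1: rk_F2 1
Ȟ^0 = (4 − 3) − 0 = 1, so Ȟ^0 ≅ Z/2
Ȟ^1 = (5 − 1) − 3 = 1, so Ȟ^1 ≅ Z/2
Ȟ^2 = (1 − 0) − 1 = 0, so Ȟ^2 ≅ 0

Ȟ^0 ≅ Z/2,  Ȟ^1 ≅ Z/2,  Ȟ^2 ≅ 0


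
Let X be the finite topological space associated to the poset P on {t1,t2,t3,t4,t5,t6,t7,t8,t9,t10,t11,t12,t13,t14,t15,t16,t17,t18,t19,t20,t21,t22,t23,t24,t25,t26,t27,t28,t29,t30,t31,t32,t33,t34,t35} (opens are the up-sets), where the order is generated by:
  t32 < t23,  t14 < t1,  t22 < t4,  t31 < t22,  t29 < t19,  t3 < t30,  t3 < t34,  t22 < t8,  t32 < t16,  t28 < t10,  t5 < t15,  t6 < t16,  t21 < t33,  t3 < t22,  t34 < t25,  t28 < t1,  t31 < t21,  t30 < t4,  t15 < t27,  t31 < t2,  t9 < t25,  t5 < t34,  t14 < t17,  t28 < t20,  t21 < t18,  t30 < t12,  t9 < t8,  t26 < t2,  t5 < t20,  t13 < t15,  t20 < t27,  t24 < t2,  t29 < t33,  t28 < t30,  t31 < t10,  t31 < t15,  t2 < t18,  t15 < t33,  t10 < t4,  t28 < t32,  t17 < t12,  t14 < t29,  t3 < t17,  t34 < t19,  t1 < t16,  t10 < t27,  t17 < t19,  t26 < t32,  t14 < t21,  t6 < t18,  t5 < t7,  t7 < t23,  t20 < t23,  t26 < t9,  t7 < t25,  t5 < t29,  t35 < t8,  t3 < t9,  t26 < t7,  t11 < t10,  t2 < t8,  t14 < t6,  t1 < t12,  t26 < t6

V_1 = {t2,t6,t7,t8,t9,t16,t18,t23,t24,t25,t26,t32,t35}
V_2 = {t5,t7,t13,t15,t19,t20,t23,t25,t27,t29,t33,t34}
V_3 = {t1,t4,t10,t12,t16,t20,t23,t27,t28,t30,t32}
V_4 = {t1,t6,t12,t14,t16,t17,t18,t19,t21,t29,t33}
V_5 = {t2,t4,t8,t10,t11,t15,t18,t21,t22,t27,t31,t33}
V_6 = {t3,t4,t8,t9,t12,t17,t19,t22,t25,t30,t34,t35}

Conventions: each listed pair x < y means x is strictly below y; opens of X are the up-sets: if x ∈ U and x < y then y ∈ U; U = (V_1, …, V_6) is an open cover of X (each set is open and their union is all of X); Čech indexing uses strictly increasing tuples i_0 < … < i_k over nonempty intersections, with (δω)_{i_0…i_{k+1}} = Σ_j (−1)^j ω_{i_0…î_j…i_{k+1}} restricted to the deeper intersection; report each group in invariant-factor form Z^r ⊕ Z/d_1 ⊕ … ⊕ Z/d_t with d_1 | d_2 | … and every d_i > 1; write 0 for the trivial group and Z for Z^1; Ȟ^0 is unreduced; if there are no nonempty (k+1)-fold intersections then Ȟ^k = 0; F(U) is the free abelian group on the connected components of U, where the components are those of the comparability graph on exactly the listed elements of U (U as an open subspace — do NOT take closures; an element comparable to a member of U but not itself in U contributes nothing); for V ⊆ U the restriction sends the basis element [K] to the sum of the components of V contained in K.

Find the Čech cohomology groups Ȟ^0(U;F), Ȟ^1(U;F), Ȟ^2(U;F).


Ȟ^0 ≅ Z,  Ȟ^1 ≅ 0,  Ȟ^2 ≅ Z/2

nerve of the cover:
  V12={t7,t23,t25} V13={t16,t23,t32} V14={t6,t16,t18} V15={t2,t8,t18} V16={t8,t9,t25,t35} V23={t20,t23,t27} V24={t19,t29,t33} V25={t15,t27,t33} V26={t19,t25,t34} V34={t1,t12,t16} V35={t4,t10,t27} V36={t4,t12,t30} V45={t18,t21,t33} V46={t12,t17,t19} V56={t4,t8,t22}
  V123={t23} V126={t25} V134={t16} V145={t18} V156={t8} V235={t27} V245={t33} V246={t19} V346={t12} V356={t4}
components per intersection:
  V1: {t2,t6,t7,t8,t9,t16,t18,t23,t24,t25,t26,t32,t35}
  V2: {t5,t7,t13,t15,t19,t20,t23,t25,t27,t29,t33,t34}
  V3: {t1,t4,t10,t12,t16,t20,t23,t27,t28,t30,t32}
  V4: {t1,t6,t12,t14,t16,t17,t18,t19,t21,t29,t33}
  V5: {t2,t4,t8,t10,t11,t15,t18,t21,t22,t27,t31,t33}
  V6: {t3,t4,t8,t9,t12,t17,t19,t22,t25,t30,t34,t35}
  V12: {t7,t23,t25}
  V13: {t16,t23,t32}
  V14: {t6,t16,t18}
  V15: {t2,t8,t18}
  V16: {t8,t9,t25,t35}
  V23: {t20,t23,t27}
  V24: {t19,t29,t33}
  V25: {t15,t27,t33}
  V26: {t19,t25,t34}
  V34: {t1,t12,t16}
  V35: {t4,t10,t27}
  V36: {t4,t12,t30}
  V45: {t18,t21,t33}
  V46: {t12,t17,t19}
  V56: {t4,t8,t22}
  V123: {t23}
  V126: {t25}
  V134: {t16}
  V145: {t18}
  V156: {t8}
  V235: {t27}
  V245: {t33}
  V246: {t19}
  V346: {t12}
  V356: {t4}
C dims 6,15,10; δ0: rk 5, SNF 1^5; δ1: rk 10, SNF 1^9·2
Ȟ^0 = (6 − 5) − 0 = 1, so Ȟ^0 ≅ Z
Ȟ^1 = (15 − 10) − 5 = 0, so Ȟ^1 ≅ 0
Ȟ^2 = (10 − 0) − 10 = 0 plus torsion [2], so Ȟ^2 ≅ Z/2


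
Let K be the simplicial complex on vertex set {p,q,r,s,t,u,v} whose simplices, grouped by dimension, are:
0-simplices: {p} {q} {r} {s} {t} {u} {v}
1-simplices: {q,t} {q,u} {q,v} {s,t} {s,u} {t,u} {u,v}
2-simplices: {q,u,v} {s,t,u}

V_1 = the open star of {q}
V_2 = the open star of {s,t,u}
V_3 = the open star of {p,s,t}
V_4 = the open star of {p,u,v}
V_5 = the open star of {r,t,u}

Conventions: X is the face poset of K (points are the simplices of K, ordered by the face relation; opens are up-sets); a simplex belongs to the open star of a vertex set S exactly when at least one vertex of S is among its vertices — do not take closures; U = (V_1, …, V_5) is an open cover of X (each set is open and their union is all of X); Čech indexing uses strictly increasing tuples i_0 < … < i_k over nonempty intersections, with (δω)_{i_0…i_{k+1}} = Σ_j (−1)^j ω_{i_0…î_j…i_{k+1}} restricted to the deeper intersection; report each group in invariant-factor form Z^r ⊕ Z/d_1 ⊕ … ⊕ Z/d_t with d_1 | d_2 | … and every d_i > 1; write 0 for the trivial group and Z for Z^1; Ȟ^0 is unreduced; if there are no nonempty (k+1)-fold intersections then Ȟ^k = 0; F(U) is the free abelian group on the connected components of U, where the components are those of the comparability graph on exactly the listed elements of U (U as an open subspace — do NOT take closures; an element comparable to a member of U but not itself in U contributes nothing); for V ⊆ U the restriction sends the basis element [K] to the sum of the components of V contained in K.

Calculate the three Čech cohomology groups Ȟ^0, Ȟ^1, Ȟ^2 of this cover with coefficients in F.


nerve of the cover:
  V1={{q},{q,t},{q,u},{q,v},{q,u,v}} V2={{s},{t},{u},{q,t},{q,u},{s,t},{s,u},{t,u},{u,v},{q,u,v},{s,t,u}} V3={{p},{s},{t},{q,t},{s,t},{s,u},{t,u},{s,t,u}} V4={{p},{u},{v},{q,u},{q,v},{s,u},{t,u},{u,v},{q,u,v},{s,t,u}} V5={{r},{t},{u},{q,t},{q,u},{s,t},{s,u},{t,u},{u,v},{q,u,v},{s,t,u}}
  V12={{q,t},{q,u},{q,u,v}} V13={{q,t}} V14={{q,u},{q,v},{q,u,v}} V15={{q,t},{q,u},{q,u,v}} V23={{s},{t},{q,t},{s,t},{s,u},{t,u},{s,t,u}} V24={{u},{q,u},{s,u},{t,u},{u,v},{q,u,v},{s,t,u}} V25={{t},{u},{q,t},{q,u},{s,t},{s,u},{t,u},{u,v},{q,u,v},{s,t,u}} V34={{p},{s,u},{t,u},{s,t,u}} V35={{t},{q,t},{s,t},{s,u},{t,u},{s,t,u}} V45={{u},{q,u},{s,u},{t,u},{u,v},{q,u,v},{s,t,u}}
  V123={{q,t}} V124={{q,u},{q,u,v}} V125={{q,t},{q,u},{q,u,v}} V135={{q,t}} V145={{q,u},{q,u,v}} V234={{s,u},{t,u},{s,t,u}} V235={{t},{q,t},{s,t},{s,u},{t,u},{s,t,u}} V245={{u},{q,u},{s,u},{t,u},{u,v},{q,u,v},{s,t,u}} V345={{s,u},{t,u},{s,t,u}}
  V1235={{q,t}} V1245={{q,u},{q,u,v}} V2345={{s,u},{t,u},{s,t,u}}
components per intersection:
  V1: {{q},{q,t},{q,u},{q,v},{q,u,v}}
  V2: {{s},{t},{u},{q,t},{q,u},{s,t},{s,u},{t,u},{u,v},{q,u,v},{s,t,u}}
  V3: {{p}} {{s},{t},{q,t},{s,t},{s,u},{t,u},{s,t,u}}
  V4: {{p}} {{u},{v},{q,u},{q,v},{s,u},{t,u},{u,v},{q,u,v},{s,t,u}}
  V5: {{r}} {{t},{u},{q,t},{q,u},{s,t},{s,u},{t,u},{u,v},{q,u,v},{s,t,u}}
  V12: {{q,t}} {{q,u},{q,u,v}}
  V13: {{q,t}}
  V14: {{q,u},{q,v},{q,u,v}}
  V15: {{q,t}} {{q,u},{q,u,v}}
  V23: {{s},{t},{q,t},{s,t},{s,u},{t,u},{s,t,u}}
  V24: {{u},{q,u},{s,u},{t,u},{u,v},{q,u,v},{s,t,u}}
  V25: {{t},{u},{q,t},{q,u},{s,t},{s,u},{t,u},{u,v},{q,u,v},{s,t,u}}
  V34: {{p}} {{s,u},{t,u},{s,t,u}}
  V35: {{t},{q,t},{s,t},{s,u},{t,u},{s,t,u}}
  V45: {{u},{q,u},{s,u},{t,u},{u,v},{q,u,v},{s,t,u}}
  V123: {{q,t}}
  V124: {{q,u},{q,u,v}}
  V125: {{q,t}} {{q,u},{q,u,v}}
  V135: {{q,t}}
  V145: {{q,u},{q,u,v}}
  V234: {{s,u},{t,u},{s,t,u}}
  V235: {{t},{q,t},{s,t},{s,u},{t,u},{s,t,u}}
  V245: {{u},{q,u},{s,u},{t,u},{u,v},{q,u,v},{s,t,u}}
  V345: {{s,u},{t,u},{s,t,u}}
  V1235: {{q,t}}
  V1245: {{q,u},{q,u,v}}
  V2345: {{s,u},{t,u},{s,t,u}}
C dims 8,13,10,3; δ0: rk 5, SNF 1^5; δ1: rk 7, SNF 1^7; δ2: rk 3, SNF 1^3
Ȟ^0 = (8 − 5) − 0 = 3, so Ȟ^0 ≅ Z^3
Ȟ^1 = (13 − 7) − 5 = 1, so Ȟ^1 ≅ Z
Ȟ^2 = (10 − 3) − 7 = 0, so Ȟ^2 ≅ 0

Ȟ^0 = Z^3, Ȟ^1 = Z and Ȟ^2 = 0


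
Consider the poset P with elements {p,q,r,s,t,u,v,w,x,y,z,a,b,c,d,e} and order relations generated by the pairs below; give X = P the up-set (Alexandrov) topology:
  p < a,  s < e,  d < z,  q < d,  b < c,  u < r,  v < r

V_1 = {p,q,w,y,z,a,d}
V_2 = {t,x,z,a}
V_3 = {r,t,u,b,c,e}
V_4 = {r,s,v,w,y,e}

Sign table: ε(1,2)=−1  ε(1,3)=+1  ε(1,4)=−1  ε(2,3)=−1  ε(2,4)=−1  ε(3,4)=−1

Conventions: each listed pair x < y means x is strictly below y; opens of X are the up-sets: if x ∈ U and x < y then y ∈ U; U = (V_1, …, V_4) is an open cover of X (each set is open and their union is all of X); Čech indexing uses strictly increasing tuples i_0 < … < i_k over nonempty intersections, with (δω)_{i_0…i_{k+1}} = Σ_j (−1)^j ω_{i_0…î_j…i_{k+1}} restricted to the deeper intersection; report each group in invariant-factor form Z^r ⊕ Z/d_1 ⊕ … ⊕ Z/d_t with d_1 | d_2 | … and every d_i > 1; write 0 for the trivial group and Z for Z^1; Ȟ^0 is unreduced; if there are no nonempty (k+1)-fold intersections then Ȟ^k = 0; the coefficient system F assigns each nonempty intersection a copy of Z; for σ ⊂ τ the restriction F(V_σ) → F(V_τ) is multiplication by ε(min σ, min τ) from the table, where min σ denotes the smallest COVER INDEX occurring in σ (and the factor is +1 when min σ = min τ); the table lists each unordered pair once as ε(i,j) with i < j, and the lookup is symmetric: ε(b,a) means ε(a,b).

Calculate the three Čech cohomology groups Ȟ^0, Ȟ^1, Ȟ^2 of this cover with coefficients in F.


Ȟ^0(U;F) ≅ Z; Ȟ^1(U;F) ≅ Z; Ȟ^2(U;F) ≅ 0

nerve simplices:
  V12={z,a} V14={w,y} V23={t} V34={r,e}
C dims 4,4; δ0: rk 3, SNF 1^3
degree 0: 4−3−0 = 1 → Ȟ^0 ≅ Z
degree 1: 4−0−3 = 1 → Ȟ^1 ≅ Z
degree 2: 0−0−0 = 0 → Ȟ^2 ≅ 0


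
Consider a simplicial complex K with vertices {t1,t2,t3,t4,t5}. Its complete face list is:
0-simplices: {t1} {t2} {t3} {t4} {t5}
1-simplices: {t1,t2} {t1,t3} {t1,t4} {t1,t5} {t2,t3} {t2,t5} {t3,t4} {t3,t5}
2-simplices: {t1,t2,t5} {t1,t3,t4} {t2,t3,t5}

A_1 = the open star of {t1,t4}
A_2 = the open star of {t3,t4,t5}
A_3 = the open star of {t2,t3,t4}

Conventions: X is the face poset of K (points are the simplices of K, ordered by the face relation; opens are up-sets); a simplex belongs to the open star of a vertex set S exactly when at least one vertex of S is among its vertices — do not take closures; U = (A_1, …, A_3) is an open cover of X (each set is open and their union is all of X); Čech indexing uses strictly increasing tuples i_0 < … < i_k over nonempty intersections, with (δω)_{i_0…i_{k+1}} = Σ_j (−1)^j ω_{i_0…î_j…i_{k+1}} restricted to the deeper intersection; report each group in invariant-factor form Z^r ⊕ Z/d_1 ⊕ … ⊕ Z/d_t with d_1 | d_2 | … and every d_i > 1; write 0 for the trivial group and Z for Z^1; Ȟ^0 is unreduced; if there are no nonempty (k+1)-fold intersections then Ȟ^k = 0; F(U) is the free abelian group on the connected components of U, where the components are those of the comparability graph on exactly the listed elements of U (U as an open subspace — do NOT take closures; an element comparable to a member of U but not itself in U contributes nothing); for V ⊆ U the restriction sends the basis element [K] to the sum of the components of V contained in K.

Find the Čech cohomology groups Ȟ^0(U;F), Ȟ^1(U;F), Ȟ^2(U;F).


Ȟ^0 = Z,  Ȟ^1 = Z,  Ȟ^2 = 0

nonempty intersections:
  A1={{t1},{t4},{t1,t2},{t1,t3},{t1,t4},{t1,t5},{t3,t4},{t1,t2,t5},{t1,t3,t4}} A2={{t3},{t4},{t5},{t1,t3},{t1,t4},{t1,t5},{t2,t3},{t2,t5},{t3,t4},{t3,t5},{t1,t2,t5},{t1,t3,t4},{t2,t3,t5}} A3={{t2},{t3},{t4},{t1,t2},{t1,t3},{t1,t4},{t2,t3},{t2,t5},{t3,t4},{t3,t5},{t1,t2,t5},{t1,t3,t4},{t2,t3,t5}}
  A12={{t4},{t1,t3},{t1,t4},{t1,t5},{t3,t4},{t1,t2,t5},{t1,t3,t4}} A13={{t4},{t1,t2},{t1,t3},{t1,t4},{t3,t4},{t1,t2,t5},{t1,t3,t4}} A23={{t3},{t4},{t1,t3},{t1,t4},{t2,t3},{t2,t5},{t3,t4},{t3,t5},{t1,t2,t5},{t1,t3,t4},{t2,t3,t5}}
  A123={{t4},{t1,t3},{t1,t4},{t3,t4},{t1,t2,t5},{t1,t3,t4}}
components per intersection:
  A1: {{t1},{t4},{t1,t2},{t1,t3},{t1,t4},{t1,t5},{t3,t4},{t1,t2,t5},{t1,t3,t4}}
  A2: {{t3},{t4},{t5},{t1,t3},{t1,t4},{t1,t5},{t2,t3},{t2,t5},{t3,t4},{t3,t5},{t1,t2,t5},{t1,t3,t4},{t2,t3,t5}}
  A3: {{t2},{t3},{t4},{t1,t2},{t1,t3},{t1,t4},{t2,t3},{t2,t5},{t3,t4},{t3,t5},{t1,t2,t5},{t1,t3,t4},{t2,t3,t5}}
  A12: {{t4},{t1,t3},{t1,t4},{t3,t4},{t1,t3,t4}} {{t1,t5},{t1,t2,t5}}
  A13: {{t4},{t1,t3},{t1,t4},{t3,t4},{t1,t3,t4}} {{t1,t2},{t1,t2,t5}}
  A23: {{t3},{t4},{t1,t3},{t1,t4},{t2,t3},{t2,t5},{t3,t4},{t3,t5},{t1,t2,t5},{t1,t3,t4},{t2,t3,t5}}
  A123: {{t4},{t1,t3},{t1,t4},{t3,t4},{t1,t3,t4}} {{t1,t2,t5}}
C dims 3,5,2; δ0: rk 2, SNF 1^2; δ1: rk 2, SNF 1^2
Ȟ^0: (3−2)−0=1 ⇒ Z
Ȟ^1: (5−2)−2=1 ⇒ Z
Ȟ^2: (2−0)−2=0 ⇒ 0


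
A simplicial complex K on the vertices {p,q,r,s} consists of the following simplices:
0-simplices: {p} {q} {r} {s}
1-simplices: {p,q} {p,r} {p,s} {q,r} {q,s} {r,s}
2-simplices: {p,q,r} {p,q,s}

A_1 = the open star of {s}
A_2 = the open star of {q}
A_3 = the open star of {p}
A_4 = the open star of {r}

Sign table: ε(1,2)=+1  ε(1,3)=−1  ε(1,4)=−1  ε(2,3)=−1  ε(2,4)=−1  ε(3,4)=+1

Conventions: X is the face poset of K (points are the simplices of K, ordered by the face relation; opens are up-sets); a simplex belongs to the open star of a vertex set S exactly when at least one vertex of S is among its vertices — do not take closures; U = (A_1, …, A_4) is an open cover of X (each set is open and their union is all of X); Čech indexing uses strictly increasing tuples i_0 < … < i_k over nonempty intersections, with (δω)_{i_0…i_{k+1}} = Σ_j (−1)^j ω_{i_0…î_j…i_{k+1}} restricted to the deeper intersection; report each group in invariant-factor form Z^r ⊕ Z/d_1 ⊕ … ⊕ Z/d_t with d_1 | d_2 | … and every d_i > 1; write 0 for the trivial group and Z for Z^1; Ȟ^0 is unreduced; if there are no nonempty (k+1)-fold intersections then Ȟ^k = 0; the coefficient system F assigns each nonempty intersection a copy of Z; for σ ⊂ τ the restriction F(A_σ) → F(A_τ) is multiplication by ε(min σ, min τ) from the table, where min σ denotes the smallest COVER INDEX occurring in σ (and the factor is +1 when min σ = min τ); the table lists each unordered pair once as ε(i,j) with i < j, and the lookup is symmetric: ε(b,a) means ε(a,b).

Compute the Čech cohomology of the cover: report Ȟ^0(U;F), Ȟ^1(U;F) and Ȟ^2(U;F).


Ȟ^0 ≅ Z, Ȟ^1 ≅ Z and Ȟ^2 ≅ 0

nonempty intersections:
  A1={{s},{p,s},{q,s},{r,s},{p,q,s}} A2={{q},{p,q},{q,r},{q,s},{p,q,r},{p,q,s}} A3={{p},{p,q},{p,r},{p,s},{p,q,r},{p,q,s}} A4={{r},{p,r},{q,r},{r,s},{p,q,r}}
  A12={{q,s},{p,q,s}} A13={{p,s},{p,q,s}} A14={{r,s}} A23={{p,q},{p,q,r},{p,q,s}} A24={{q,r},{p,q,r}} A34={{p,r},{p,q,r}}
  A123={{p,q,s}} A234={{p,q,r}}
C dims 4,6,2; δ0: rk 3, SNF 1^3; δ1: rk 2, SNF 1^2
Ȟ^0: (4−3)−0=1 ⇒ Z
Ȟ^1: (6−2)−3=1 ⇒ Z
Ȟ^2: (2−0)−2=0 ⇒ 0


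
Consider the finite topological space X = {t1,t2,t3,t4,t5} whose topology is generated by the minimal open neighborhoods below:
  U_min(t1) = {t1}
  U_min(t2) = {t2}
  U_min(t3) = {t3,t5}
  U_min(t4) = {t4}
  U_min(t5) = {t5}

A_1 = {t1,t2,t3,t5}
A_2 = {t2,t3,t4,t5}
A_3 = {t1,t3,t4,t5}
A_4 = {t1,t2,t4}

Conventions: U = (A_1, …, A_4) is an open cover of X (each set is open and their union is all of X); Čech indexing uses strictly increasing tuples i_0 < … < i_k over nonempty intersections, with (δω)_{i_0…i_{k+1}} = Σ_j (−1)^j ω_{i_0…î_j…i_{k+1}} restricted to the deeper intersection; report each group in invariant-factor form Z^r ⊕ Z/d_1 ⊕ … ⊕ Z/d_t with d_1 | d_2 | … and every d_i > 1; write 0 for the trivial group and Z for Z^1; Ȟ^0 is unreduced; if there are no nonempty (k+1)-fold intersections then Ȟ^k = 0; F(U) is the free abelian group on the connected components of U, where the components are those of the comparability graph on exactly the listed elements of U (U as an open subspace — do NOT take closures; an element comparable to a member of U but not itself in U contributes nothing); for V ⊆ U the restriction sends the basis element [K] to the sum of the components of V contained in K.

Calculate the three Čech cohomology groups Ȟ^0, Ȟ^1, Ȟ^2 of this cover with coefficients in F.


Ȟ^0 = Z^4; Ȟ^1 = 0; Ȟ^2 = 0

nonempty overlaps:
  A12={t2,t3,t5} A13={t1,t3,t5} A14={t1,t2} A23={t3,t4,t5} A24={t2,t4} A34={t1,t4}
  A123={t3,t5} A124={t2} A134={t1} A234={t4}
components per intersection:
  A1: {t1} {t2} {t3,t5}
  A2: {t2} {t3,t5} {t4}
  A3: {t1} {t3,t5} {t4}
  A4: {t1} {t2} {t4}
  A12: {t2} {t3,t5}
  A13: {t1} {t3,t5}
  A14: {t1} {t2}
  A23: {t3,t5} {t4}
  A24: {t2} {t4}
  A34: {t1} {t4}
  A123: {t3,t5}
  A124: {t2}
  A134: {t1}
  A234: {t4}
C dims 12,12,4; δ0: rk 8, SNF 1^8; δ1: rk 4, SNF 1^4
degree 0: 12−8−0 = 4 → Ȟ^0 ≅ Z^4
degree 1: 12−4−8 = 0 → Ȟ^1 ≅ 0
degree 2: 4−0−4 = 0 → Ȟ^2 ≅ 0


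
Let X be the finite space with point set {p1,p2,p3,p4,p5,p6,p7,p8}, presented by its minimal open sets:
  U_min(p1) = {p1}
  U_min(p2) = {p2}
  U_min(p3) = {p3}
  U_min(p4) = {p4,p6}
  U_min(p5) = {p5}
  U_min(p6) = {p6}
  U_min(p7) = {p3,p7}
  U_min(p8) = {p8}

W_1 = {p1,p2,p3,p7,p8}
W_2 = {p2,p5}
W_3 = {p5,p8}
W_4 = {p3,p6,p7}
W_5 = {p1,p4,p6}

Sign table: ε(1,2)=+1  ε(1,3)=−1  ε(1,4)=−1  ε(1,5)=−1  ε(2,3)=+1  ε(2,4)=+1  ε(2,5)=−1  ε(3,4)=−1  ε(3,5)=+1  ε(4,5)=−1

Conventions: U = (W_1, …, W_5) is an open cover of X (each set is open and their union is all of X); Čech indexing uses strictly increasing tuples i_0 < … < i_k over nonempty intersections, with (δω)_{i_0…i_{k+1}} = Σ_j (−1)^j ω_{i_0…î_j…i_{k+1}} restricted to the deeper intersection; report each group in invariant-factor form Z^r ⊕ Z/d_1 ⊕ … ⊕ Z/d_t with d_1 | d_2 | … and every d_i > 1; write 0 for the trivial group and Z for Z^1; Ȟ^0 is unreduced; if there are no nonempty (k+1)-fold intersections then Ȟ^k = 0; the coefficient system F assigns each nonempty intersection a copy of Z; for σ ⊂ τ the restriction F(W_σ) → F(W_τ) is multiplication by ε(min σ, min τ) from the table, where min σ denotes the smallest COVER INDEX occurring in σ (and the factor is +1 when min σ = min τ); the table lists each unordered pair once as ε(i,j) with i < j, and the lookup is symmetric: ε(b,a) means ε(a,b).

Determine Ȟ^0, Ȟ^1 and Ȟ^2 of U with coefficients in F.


cover nerve:
  W12={p2} W13={p8} W14={p3,p7} W15={p1} W23={p5} W45={p6}
C dims 5,6; δ0: rk 5, SNF 1^4·2
Ȟ^0: (5−5)−0=0 ⇒ 0
Ȟ^1: (6−0)−5=1 plus torsion [2] ⇒ Z ⊕ Z/2
Ȟ^2: (0−0)−0=0 ⇒ 0

Ȟ^0(U;F) ≅ 0, Ȟ^1(U;F) ≅ Z ⊕ Z/2 and Ȟ^2(U;F) ≅ 0


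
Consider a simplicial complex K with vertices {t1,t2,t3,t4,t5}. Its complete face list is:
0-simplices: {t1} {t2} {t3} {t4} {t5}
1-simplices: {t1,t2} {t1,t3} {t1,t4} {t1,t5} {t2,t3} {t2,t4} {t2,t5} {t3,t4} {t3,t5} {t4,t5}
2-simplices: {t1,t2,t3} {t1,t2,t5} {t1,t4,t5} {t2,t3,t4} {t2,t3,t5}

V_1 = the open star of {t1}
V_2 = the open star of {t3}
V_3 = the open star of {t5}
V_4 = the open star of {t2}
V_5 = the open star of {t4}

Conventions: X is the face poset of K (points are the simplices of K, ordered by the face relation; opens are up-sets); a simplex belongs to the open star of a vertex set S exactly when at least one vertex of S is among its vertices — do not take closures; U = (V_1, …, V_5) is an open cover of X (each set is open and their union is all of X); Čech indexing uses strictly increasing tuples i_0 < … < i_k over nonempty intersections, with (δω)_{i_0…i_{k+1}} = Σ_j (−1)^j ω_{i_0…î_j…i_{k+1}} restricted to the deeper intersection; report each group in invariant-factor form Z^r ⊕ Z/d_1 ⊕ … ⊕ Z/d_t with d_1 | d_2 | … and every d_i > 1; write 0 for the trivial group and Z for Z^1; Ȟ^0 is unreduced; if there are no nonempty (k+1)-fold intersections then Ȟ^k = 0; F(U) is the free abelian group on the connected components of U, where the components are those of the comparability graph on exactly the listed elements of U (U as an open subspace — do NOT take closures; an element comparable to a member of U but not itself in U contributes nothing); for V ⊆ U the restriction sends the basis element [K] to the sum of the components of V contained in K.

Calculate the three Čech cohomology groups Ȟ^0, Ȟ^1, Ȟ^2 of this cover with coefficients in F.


cover nerve:
  V1={{t1},{t1,t2},{t1,t3},{t1,t4},{t1,t5},{t1,t2,t3},{t1,t2,t5},{t1,t4,t5}} V2={{t3},{t1,t3},{t2,t3},{t3,t4},{t3,t5},{t1,t2,t3},{t2,t3,t4},{t2,t3,t5}} V3={{t5},{t1,t5},{t2,t5},{t3,t5},{t4,t5},{t1,t2,t5},{t1,t4,t5},{t2,t3,t5}} V4={{t2},{t1,t2},{t2,t3},{t2,t4},{t2,t5},{t1,t2,t3},{t1,t2,t5},{t2,t3,t4},{t2,t3,t5}} V5={{t4},{t1,t4},{t2,t4},{t3,t4},{t4,t5},{t1,t4,t5},{t2,t3,t4}}
  V12={{t1,t3},{t1,t2,t3}} V13={{t1,t5},{t1,t2,t5},{t1,t4,t5}} V14={{t1,t2},{t1,t2,t3},{t1,t2,t5}} V15={{t1,t4},{t1,t4,t5}} V23={{t3,t5},{t2,t3,t5}} V24={{t2,t3},{t1,t2,t3},{t2,t3,t4},{t2,t3,t5}} V25={{t3,t4},{t2,t3,t4}} V34={{t2,t5},{t1,t2,t5},{t2,t3,t5}} V35={{t4,t5},{t1,t4,t5}} V45={{t2,t4},{t2,t3,t4}}
  V124={{t1,t2,t3}} V134={{t1,t2,t5}} V135={{t1,t4,t5}} V234={{t2,t3,t5}} V245={{t2,t3,t4}}
components per intersection:
  V1: {{t1},{t1,t2},{t1,t3},{t1,t4},{t1,t5},{t1,t2,t3},{t1,t2,t5},{t1,t4,t5}}
  V2: {{t3},{t1,t3},{t2,t3},{t3,t4},{t3,t5},{t1,t2,t3},{t2,t3,t4},{t2,t3,t5}}
  V3: {{t5},{t1,t5},{t2,t5},{t3,t5},{t4,t5},{t1,t2,t5},{t1,t4,t5},{t2,t3,t5}}
  V4: {{t2},{t1,t2},{t2,t3},{t2,t4},{t2,t5},{t1,t2,t3},{t1,t2,t5},{t2,t3,t4},{t2,t3,t5}}
  V5: {{t4},{t1,t4},{t2,t4},{t3,t4},{t4,t5},{t1,t4,t5},{t2,t3,t4}}
  V12: {{t1,t3},{t1,t2,t3}}
  V13: {{t1,t5},{t1,t2,t5},{t1,t4,t5}}
  V14: {{t1,t2},{t1,t2,t3},{t1,t2,t5}}
  V15: {{t1,t4},{t1,t4,t5}}
  V23: {{t3,t5},{t2,t3,t5}}
  V24: {{t2,t3},{t1,t2,t3},{t2,t3,t4},{t2,t3,t5}}
  V25: {{t3,t4},{t2,t3,t4}}
  V34: {{t2,t5},{t1,t2,t5},{t2,t3,t5}}
  V35: {{t4,t5},{t1,t4,t5}}
  V45: {{t2,t4},{t2,t3,t4}}
  V124: {{t1,t2,t3}}
  V134: {{t1,t2,t5}}
  V135: {{t1,t4,t5}}
  V234: {{t2,t3,t5}}
  V245: {{t2,t3,t4}}
C dims 5,10,5; δ0: rk 4, SNF 1^4; δ1: rk 5, SNF 1^5
Ȟ^0: (5−4)−0=1 ⇒ Z
Ȟ^1: (10−5)−4=1 ⇒ Z
Ȟ^2: (5−0)−5=0 ⇒ 0

Ȟ^0 = Z; Ȟ^1 = Z; Ȟ^2 = 0


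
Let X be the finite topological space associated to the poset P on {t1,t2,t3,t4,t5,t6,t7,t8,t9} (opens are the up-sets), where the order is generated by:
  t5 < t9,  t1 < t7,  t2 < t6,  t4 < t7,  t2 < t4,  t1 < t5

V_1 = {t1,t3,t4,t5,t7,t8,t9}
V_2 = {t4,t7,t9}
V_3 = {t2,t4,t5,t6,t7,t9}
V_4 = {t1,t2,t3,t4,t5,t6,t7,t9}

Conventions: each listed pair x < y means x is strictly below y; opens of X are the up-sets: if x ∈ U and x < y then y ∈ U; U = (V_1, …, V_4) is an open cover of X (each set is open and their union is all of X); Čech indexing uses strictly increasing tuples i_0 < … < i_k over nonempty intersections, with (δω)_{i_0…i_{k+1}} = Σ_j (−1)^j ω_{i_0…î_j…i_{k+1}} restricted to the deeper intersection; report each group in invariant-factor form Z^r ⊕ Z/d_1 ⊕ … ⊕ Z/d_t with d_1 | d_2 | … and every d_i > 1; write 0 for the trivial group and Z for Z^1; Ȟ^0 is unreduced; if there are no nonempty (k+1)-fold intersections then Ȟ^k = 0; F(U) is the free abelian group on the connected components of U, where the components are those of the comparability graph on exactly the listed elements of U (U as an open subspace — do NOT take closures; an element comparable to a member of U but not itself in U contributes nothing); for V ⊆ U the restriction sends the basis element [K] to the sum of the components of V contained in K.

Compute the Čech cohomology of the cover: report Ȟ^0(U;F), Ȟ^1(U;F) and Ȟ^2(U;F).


Ȟ^0 ≅ Z^3, Ȟ^1 ≅ 0, Ȟ^2 ≅ 0

nerve simplices:
  V12={t4,t7,t9} V13={t4,t5,t7,t9} V14={t1,t3,t4,t5,t7,t9} V23={t4,t7,t9} V24={t4,t7,t9} V34={t2,t4,t5,t6,t7,t9}
  V123={t4,t7,t9} V124={t4,t7,t9} V134={t4,t5,t7,t9} V234={t4,t7,t9}
  V1234={t4,t7,t9}
components per intersection:
  V1: {t1,t4,t5,t7,t9} {t3} {t8}
  V2: {t4,t7} {t9}
  V3: {t2,t4,t6,t7} {t5,t9}
  V4: {t1,t2,t4,t5,t6,t7,t9} {t3}
  V12: {t4,t7} {t9}
  V13: {t4,t7} {t5,t9}
  V14: {t1,t4,t5,t7,t9} {t3}
  V23: {t4,t7} {t9}
  V24: {t4,t7} {t9}
  V34: {t2,t4,t6,t7} {t5,t9}
  V123: {t4,t7} {t9}
  V124: {t4,t7} {t9}
  V134: {t4,t7} {t5,t9}
  V234: {t4,t7} {t9}
  V1234: {t4,t7} {t9}
C dims 9,12,8,2; δ0: rk 6, SNF 1^6; δ1: rk 6, SNF 1^6; δ2: rk 2, SNF 1^2
degree 0: 9−6−0 = 3 → Ȟ^0 ≅ Z^3
degree 1: 12−6−6 = 0 → Ȟ^1 ≅ 0
degree 2: 8−2−6 = 0 → Ȟ^2 ≅ 0


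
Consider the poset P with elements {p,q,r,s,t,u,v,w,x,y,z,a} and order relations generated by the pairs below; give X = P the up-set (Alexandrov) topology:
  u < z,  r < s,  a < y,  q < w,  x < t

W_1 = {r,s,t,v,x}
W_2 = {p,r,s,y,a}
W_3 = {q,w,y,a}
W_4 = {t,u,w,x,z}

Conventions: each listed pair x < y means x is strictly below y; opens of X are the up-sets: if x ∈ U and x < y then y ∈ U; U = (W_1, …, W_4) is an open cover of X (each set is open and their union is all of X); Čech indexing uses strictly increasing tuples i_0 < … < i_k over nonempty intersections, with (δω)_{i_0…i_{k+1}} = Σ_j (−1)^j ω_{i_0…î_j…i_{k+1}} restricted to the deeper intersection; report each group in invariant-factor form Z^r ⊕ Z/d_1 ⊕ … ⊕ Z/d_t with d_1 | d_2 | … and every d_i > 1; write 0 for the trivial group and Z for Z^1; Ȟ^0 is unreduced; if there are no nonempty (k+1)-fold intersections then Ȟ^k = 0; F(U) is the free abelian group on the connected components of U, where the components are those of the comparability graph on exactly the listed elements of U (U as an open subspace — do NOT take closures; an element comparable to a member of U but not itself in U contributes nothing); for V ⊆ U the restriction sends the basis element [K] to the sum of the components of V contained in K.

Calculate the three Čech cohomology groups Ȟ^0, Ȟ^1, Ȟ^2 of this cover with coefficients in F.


nerve of the cover:
  W12={r,s} W14={t,x} W23={y,a} W34={w}
components per intersection:
  W1: {r,s} {t,x} {v}
  W2: {p} {r,s} {y,a}
  W3: {q,w} {y,a}
  W4: {t,x} {u,z} {w}
  W12: {r,s}
  W14: {t,x}
  W23: {y,a}
  W34: {w}
C dims 11,4; δ0: rk 4, SNF 1^4
Ȟ^0 = (11 − 4) − 0 = 7, so Ȟ^0 ≅ Z^7
Ȟ^1 = (4 − 0) − 4 = 0, so Ȟ^1 ≅ 0
Ȟ^2 = (0 − 0) − 0 = 0, so Ȟ^2 ≅ 0

Ȟ^0 ≅ Z^7,  Ȟ^1 ≅ 0,  Ȟ^2 ≅ 0


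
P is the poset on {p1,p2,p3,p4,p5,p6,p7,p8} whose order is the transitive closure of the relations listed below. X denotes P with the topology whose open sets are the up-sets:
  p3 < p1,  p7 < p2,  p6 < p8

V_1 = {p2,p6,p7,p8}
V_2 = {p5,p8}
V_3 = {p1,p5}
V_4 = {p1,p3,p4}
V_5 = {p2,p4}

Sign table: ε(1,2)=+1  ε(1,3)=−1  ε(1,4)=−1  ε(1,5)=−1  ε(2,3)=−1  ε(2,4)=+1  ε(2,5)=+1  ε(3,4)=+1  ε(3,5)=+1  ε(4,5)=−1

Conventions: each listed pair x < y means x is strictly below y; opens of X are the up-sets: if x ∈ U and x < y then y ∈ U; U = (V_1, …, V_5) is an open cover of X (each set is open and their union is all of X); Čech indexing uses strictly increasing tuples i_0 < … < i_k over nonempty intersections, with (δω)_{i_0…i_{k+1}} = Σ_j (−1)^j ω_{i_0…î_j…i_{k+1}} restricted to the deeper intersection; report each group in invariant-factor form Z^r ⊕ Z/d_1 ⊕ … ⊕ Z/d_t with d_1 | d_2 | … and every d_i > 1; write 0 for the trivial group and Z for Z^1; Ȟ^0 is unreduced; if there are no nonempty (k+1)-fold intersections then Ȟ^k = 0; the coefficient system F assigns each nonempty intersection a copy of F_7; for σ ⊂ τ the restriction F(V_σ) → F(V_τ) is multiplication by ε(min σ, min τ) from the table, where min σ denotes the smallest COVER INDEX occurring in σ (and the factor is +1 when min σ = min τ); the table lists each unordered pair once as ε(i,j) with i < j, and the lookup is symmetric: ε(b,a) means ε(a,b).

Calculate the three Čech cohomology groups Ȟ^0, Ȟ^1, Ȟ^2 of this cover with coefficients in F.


Ȟ^0 = 0,  Ȟ^1 = 0,  Ȟ^2 = 0

nerve of the cover:
  V12={p8} V15={p2} V23={p5} V34={p1} V45={p4}
C dims 5,5; δ0: rk_F7 5
Ȟ^0 = (5 − 5) − 0 = 0, so Ȟ^0 ≅ 0
Ȟ^1 = (5 − 0) − 5 = 0, so Ȟ^1 ≅ 0
Ȟ^2 = (0 − 0) − 0 = 0, so Ȟ^2 ≅ 0
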